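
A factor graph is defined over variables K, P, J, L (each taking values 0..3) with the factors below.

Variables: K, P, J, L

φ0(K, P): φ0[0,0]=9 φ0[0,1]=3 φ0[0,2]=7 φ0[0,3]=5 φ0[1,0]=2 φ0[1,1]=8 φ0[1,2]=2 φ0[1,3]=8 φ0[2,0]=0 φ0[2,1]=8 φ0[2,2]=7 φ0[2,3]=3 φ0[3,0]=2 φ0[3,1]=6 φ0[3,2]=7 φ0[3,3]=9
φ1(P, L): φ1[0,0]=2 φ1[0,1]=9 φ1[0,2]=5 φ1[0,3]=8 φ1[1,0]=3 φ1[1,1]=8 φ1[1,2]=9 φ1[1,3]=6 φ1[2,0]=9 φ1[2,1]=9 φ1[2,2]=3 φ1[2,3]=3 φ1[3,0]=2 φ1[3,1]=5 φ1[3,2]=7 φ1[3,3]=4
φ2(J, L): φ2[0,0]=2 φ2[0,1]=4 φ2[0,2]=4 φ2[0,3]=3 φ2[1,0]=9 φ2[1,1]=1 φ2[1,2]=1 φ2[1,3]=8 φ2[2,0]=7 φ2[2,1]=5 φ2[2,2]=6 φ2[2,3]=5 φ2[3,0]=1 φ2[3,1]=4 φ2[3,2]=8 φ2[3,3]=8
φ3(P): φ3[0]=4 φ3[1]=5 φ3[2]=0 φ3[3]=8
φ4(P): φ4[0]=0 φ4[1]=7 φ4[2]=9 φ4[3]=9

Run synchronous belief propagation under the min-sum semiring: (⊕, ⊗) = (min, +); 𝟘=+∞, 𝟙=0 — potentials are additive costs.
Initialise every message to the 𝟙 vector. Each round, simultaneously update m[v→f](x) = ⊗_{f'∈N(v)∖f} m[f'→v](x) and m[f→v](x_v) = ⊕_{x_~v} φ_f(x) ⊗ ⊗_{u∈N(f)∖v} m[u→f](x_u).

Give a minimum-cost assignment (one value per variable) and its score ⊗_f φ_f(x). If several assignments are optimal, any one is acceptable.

init: all messages = 𝟙 over 4 values
r1 m[φ0→K] = [3, 2, 0, 2]
r1 m[φ0→P] = [0, 3, 2, 3]
r1 m[φ1→P] = [2, 3, 3, 2]
r1 m[φ1→L] = [2, 5, 3, 3]
r1 m[φ2→J] = [2, 1, 5, 1]
r1 m[φ2→L] = [1, 1, 1, 3]
r1 m[φ3→P] = [4, 5, 0, 8]
r1 m[φ4→P] = [0, 7, 9, 9]
r1 m[K→φ0] = [0, 0, 0, 0]
r1 m[P→φ0] = [0, 0, 0, 0]
r1 m[P→φ1] = [0, 0, 0, 0]
r1 m[P→φ3] = [0, 0, 0, 0]
r1 m[P→φ4] = [0, 0, 0, 0]
r1 m[J→φ2] = [0, 0, 0, 0]
r1 m[L→φ1] = [0, 0, 0, 0]
r1 m[L→φ2] = [0, 0, 0, 0]
r2 m[φ0→K] = [3, 2, 0, 2]
r2 m[φ0→P] = [0, 3, 2, 3]
r2 m[φ1→P] = [2, 3, 3, 2]
r2 m[φ1→L] = [2, 5, 3, 3]
r2 m[φ2→J] = [2, 1, 5, 1]
r2 m[φ2→L] = [1, 1, 1, 3]
r2 m[φ3→P] = [4, 5, 0, 8]
r2 m[φ4→P] = [0, 7, 9, 9]
r2 m[K→φ0] = [0, 0, 0, 0]
r2 m[P→φ0] = [6, 15, 12, 19]
r2 m[P→φ1] = [4, 15, 11, 20]
r2 m[P→φ3] = [2, 13, 14, 14]
r2 m[P→φ4] = [6, 11, 5, 13]
r2 m[J→φ2] = [0, 0, 0, 0]
r2 m[L→φ1] = [1, 1, 1, 3]
r2 m[L→φ2] = [2, 5, 3, 3]
r3 m[φ0→K] = [15, 8, 6, 8]
r3 m[φ0→P] = [0, 3, 2, 3]
r3 m[φ1→P] = [3, 4, 4, 3]
r3 m[φ1→L] = [6, 13, 9, 12]
r3 m[φ2→J] = [4, 4, 8, 3]
r3 m[φ2→L] = [1, 1, 1, 3]
r3 m[φ3→P] = [4, 5, 0, 8]
r3 m[φ4→P] = [0, 7, 9, 9]
r3 m[K→φ0] = [0, 0, 0, 0]
r3 m[P→φ0] = [6, 15, 12, 19]
r3 m[P→φ1] = [4, 15, 11, 20]
r3 m[P→φ3] = [2, 13, 14, 14]
r3 m[P→φ4] = [6, 11, 5, 13]
r3 m[J→φ2] = [0, 0, 0, 0]
r3 m[L→φ1] = [1, 1, 1, 3]
r3 m[L→φ2] = [2, 5, 3, 3]
r4 m[φ0→K] = [15, 8, 6, 8]
r4 m[φ0→P] = [0, 3, 2, 3]
r4 m[φ1→P] = [3, 4, 4, 3]
r4 m[φ1→L] = [6, 13, 9, 12]
r4 m[φ2→J] = [4, 4, 8, 3]
r4 m[φ2→L] = [1, 1, 1, 3]
r4 m[φ3→P] = [4, 5, 0, 8]
r4 m[φ4→P] = [0, 7, 9, 9]
r4 m[K→φ0] = [0, 0, 0, 0]
r4 m[P→φ0] = [7, 16, 13, 20]
r4 m[P→φ1] = [4, 15, 11, 20]
r4 m[P→φ3] = [3, 14, 15, 15]
r4 m[P→φ4] = [7, 12, 6, 14]
r4 m[J→φ2] = [0, 0, 0, 0]
r4 m[L→φ1] = [1, 1, 1, 3]
r4 m[L→φ2] = [6, 13, 9, 12]
r5 m[φ0→K] = [16, 9, 7, 9]
r5 m[φ0→P] = [0, 3, 2, 3]
r5 m[φ1→P] = [3, 4, 4, 3]
r5 m[φ1→L] = [6, 13, 9, 12]
r5 m[φ2→J] = [8, 10, 13, 7]
r5 m[φ2→L] = [1, 1, 1, 3]
r5 m[φ3→P] = [4, 5, 0, 8]
r5 m[φ4→P] = [0, 7, 9, 9]
r5 m[K→φ0] = [0, 0, 0, 0]
r5 m[P→φ0] = [7, 16, 13, 20]
r5 m[P→φ1] = [4, 15, 11, 20]
r5 m[P→φ3] = [3, 14, 15, 15]
r5 m[P→φ4] = [7, 12, 6, 14]
r5 m[J→φ2] = [0, 0, 0, 0]
r5 m[L→φ1] = [1, 1, 1, 3]
r5 m[L→φ2] = [6, 13, 9, 12]
r6 m[φ0→K] = [16, 9, 7, 9]
r6 m[φ0→P] = [0, 3, 2, 3]
r6 m[φ1→P] = [3, 4, 4, 3]
r6 m[φ1→L] = [6, 13, 9, 12]
r6 m[φ2→J] = [8, 10, 13, 7]
r6 m[φ2→L] = [1, 1, 1, 3]
r6 m[φ3→P] = [4, 5, 0, 8]
r6 m[φ4→P] = [0, 7, 9, 9]
r6 m[K→φ0] = [0, 0, 0, 0]
r6 m[P→φ0] = [7, 16, 13, 20]
r6 m[P→φ1] = [4, 15, 11, 20]
r6 m[P→φ3] = [3, 14, 15, 15]
r6 m[P→φ4] = [7, 12, 6, 14]
r6 m[J→φ2] = [0, 0, 0, 0]
r6 m[L→φ1] = [1, 1, 1, 3]
r6 m[L→φ2] = [6, 13, 9, 12]
fixed point reached at round 6
traceback from K: (K=2, P=0, J=3, L=0), score=7

assignment: (K=2, P=0, J=3, L=0); score = 7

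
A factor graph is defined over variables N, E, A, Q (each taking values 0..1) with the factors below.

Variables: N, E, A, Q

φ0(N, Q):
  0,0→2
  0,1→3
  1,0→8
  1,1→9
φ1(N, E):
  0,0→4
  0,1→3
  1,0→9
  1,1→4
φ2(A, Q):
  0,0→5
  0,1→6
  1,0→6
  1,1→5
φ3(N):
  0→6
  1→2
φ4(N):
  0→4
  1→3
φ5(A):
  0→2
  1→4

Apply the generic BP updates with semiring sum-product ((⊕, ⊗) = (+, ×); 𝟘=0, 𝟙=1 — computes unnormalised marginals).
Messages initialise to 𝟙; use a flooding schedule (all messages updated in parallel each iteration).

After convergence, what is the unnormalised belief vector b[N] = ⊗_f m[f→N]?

b[N] = [27552, 43680]

init: all messages = 𝟙 over 2 values
r1 m[φ0→N] = [5, 17]
r1 m[φ0→Q] = [10, 12]
r1 m[φ1→N] = [7, 13]
r1 m[φ1→E] = [13, 7]
r1 m[φ2→A] = [11, 11]
r1 m[φ2→Q] = [11, 11]
r1 m[φ3→N] = [6, 2]
r1 m[φ4→N] = [4, 3]
r1 m[φ5→A] = [2, 4]
r1 m[N→φ0] = [1, 1]
r1 m[N→φ1] = [1, 1]
r1 m[N→φ3] = [1, 1]
r1 m[N→φ4] = [1, 1]
r1 m[E→φ1] = [1, 1]
r1 m[A→φ2] = [1, 1]
r1 m[A→φ5] = [1, 1]
r1 m[Q→φ0] = [1, 1]
r1 m[Q→φ2] = [1, 1]
r2 m[φ0→N] = [5, 17]
r2 m[φ0→Q] = [10, 12]
r2 m[φ1→N] = [7, 13]
r2 m[φ1→E] = [13, 7]
r2 m[φ2→A] = [11, 11]
r2 m[φ2→Q] = [11, 11]
r2 m[φ3→N] = [6, 2]
r2 m[φ4→N] = [4, 3]
r2 m[φ5→A] = [2, 4]
r2 m[N→φ0] = [168, 78]
r2 m[N→φ1] = [120, 102]
r2 m[N→φ3] = [140, 663]
r2 m[N→φ4] = [210, 442]
r2 m[E→φ1] = [1, 1]
r2 m[A→φ2] = [2, 4]
r2 m[A→φ5] = [11, 11]
r2 m[Q→φ0] = [11, 11]
r2 m[Q→φ2] = [10, 12]
r3 m[φ0→N] = [55, 187]
r3 m[φ0→Q] = [960, 1206]
r3 m[φ1→N] = [7, 13]
r3 m[φ1→E] = [1398, 768]
r3 m[φ2→A] = [122, 120]
r3 m[φ2→Q] = [34, 32]
r3 m[φ3→N] = [6, 2]
r3 m[φ4→N] = [4, 3]
r3 m[φ5→A] = [2, 4]
r3 m[N→φ0] = [168, 78]
r3 m[N→φ1] = [120, 102]
r3 m[N→φ3] = [140, 663]
r3 m[N→φ4] = [210, 442]
r3 m[E→φ1] = [1, 1]
r3 m[A→φ2] = [2, 4]
r3 m[A→φ5] = [11, 11]
r3 m[Q→φ0] = [11, 11]
r3 m[Q→φ2] = [10, 12]
r4 m[φ0→N] = [55, 187]
r4 m[φ0→Q] = [960, 1206]
r4 m[φ1→N] = [7, 13]
r4 m[φ1→E] = [1398, 768]
r4 m[φ2→A] = [122, 120]
r4 m[φ2→Q] = [34, 32]
r4 m[φ3→N] = [6, 2]
r4 m[φ4→N] = [4, 3]
r4 m[φ5→A] = [2, 4]
r4 m[N→φ0] = [168, 78]
r4 m[N→φ1] = [1320, 1122]
r4 m[N→φ3] = [1540, 7293]
r4 m[N→φ4] = [2310, 4862]
r4 m[E→φ1] = [1, 1]
r4 m[A→φ2] = [2, 4]
r4 m[A→φ5] = [122, 120]
r4 m[Q→φ0] = [34, 32]
r4 m[Q→φ2] = [960, 1206]
r5 m[φ0→N] = [164, 560]
r5 m[φ0→Q] = [960, 1206]
r5 m[φ1→N] = [7, 13]
r5 m[φ1→E] = [15378, 8448]
r5 m[φ2→A] = [12036, 11790]
r5 m[φ2→Q] = [34, 32]
r5 m[φ3→N] = [6, 2]
r5 m[φ4→N] = [4, 3]
r5 m[φ5→A] = [2, 4]
r5 m[N→φ0] = [168, 78]
r5 m[N→φ1] = [1320, 1122]
r5 m[N→φ3] = [1540, 7293]
r5 m[N→φ4] = [2310, 4862]
r5 m[E→φ1] = [1, 1]
r5 m[A→φ2] = [2, 4]
r5 m[A→φ5] = [122, 120]
r5 m[Q→φ0] = [34, 32]
r5 m[Q→φ2] = [960, 1206]
r6 m[φ0→N] = [164, 560]
r6 m[φ0→Q] = [960, 1206]
r6 m[φ1→N] = [7, 13]
r6 m[φ1→E] = [15378, 8448]
r6 m[φ2→A] = [12036, 11790]
r6 m[φ2→Q] = [34, 32]
r6 m[φ3→N] = [6, 2]
r6 m[φ4→N] = [4, 3]
r6 m[φ5→A] = [2, 4]
r6 m[N→φ0] = [168, 78]
r6 m[N→φ1] = [3936, 3360]
r6 m[N→φ3] = [4592, 21840]
r6 m[N→φ4] = [6888, 14560]
r6 m[E→φ1] = [1, 1]
r6 m[A→φ2] = [2, 4]
r6 m[A→φ5] = [12036, 11790]
r6 m[Q→φ0] = [34, 32]
r6 m[Q→φ2] = [960, 1206]
r7 m[φ0→N] = [164, 560]
r7 m[φ0→Q] = [960, 1206]
r7 m[φ1→N] = [7, 13]
r7 m[φ1→E] = [45984, 25248]
r7 m[φ2→A] = [12036, 11790]
r7 m[φ2→Q] = [34, 32]
r7 m[φ3→N] = [6, 2]
r7 m[φ4→N] = [4, 3]
r7 m[φ5→A] = [2, 4]
r7 m[N→φ0] = [168, 78]
r7 m[N→φ1] = [3936, 3360]
r7 m[N→φ3] = [4592, 21840]
r7 m[N→φ4] = [6888, 14560]
r7 m[E→φ1] = [1, 1]
r7 m[A→φ2] = [2, 4]
r7 m[A→φ5] = [12036, 11790]
r7 m[Q→φ0] = [34, 32]
r7 m[Q→φ2] = [960, 1206]
r8 m[φ0→N] = [164, 560]
r8 m[φ0→Q] = [960, 1206]
r8 m[φ1→N] = [7, 13]
r8 m[φ1→E] = [45984, 25248]
r8 m[φ2→A] = [12036, 11790]
r8 m[φ2→Q] = [34, 32]
r8 m[φ3→N] = [6, 2]
r8 m[φ4→N] = [4, 3]
r8 m[φ5→A] = [2, 4]
r8 m[N→φ0] = [168, 78]
r8 m[N→φ1] = [3936, 3360]
r8 m[N→φ3] = [4592, 21840]
r8 m[N→φ4] = [6888, 14560]
r8 m[E→φ1] = [1, 1]
r8 m[A→φ2] = [2, 4]
r8 m[A→φ5] = [12036, 11790]
r8 m[Q→φ0] = [34, 32]
r8 m[Q→φ2] = [960, 1206]
fixed point reached at round 8
b[N] = ⊗ incoming = [27552, 43680]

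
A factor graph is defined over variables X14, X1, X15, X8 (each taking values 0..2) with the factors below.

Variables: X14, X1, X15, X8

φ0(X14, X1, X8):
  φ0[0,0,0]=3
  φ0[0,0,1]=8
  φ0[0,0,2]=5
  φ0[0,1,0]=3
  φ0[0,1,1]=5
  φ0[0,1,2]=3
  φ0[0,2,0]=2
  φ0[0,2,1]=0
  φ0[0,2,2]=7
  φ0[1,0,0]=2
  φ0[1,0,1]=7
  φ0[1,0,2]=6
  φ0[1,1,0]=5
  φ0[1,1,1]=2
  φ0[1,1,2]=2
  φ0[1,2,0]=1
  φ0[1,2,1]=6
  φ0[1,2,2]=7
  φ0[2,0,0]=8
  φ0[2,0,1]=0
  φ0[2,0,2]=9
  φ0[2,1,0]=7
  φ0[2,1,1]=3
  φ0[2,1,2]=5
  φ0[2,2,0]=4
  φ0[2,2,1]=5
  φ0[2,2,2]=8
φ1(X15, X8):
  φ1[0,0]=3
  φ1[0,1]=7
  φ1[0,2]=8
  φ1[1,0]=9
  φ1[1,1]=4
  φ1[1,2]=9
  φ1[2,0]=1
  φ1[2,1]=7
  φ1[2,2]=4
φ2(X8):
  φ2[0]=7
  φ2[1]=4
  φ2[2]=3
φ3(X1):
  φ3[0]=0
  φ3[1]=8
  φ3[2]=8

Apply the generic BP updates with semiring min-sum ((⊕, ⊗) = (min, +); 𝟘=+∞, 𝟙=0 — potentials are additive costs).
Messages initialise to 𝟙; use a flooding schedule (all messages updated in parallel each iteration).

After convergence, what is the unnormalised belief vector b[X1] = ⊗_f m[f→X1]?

init: all messages = 𝟙 over 3 values
r1 m[φ0→X14] = [0, 1, 0]
r1 m[φ0→X1] = [0, 2, 0]
r1 m[φ0→X8] = [1, 0, 2]
r1 m[φ1→X15] = [3, 4, 1]
r1 m[φ1→X8] = [1, 4, 4]
r1 m[φ2→X8] = [7, 4, 3]
r1 m[φ3→X1] = [0, 8, 8]
r1 m[X14→φ0] = [0, 0, 0]
r1 m[X1→φ0] = [0, 0, 0]
r1 m[X1→φ3] = [0, 0, 0]
r1 m[X15→φ1] = [0, 0, 0]
r1 m[X8→φ0] = [0, 0, 0]
r1 m[X8→φ1] = [0, 0, 0]
r1 m[X8→φ2] = [0, 0, 0]
r2 m[φ0→X14] = [0, 1, 0]
r2 m[φ0→X1] = [0, 2, 0]
r2 m[φ0→X8] = [1, 0, 2]
r2 m[φ1→X15] = [3, 4, 1]
r2 m[φ1→X8] = [1, 4, 4]
r2 m[φ2→X8] = [7, 4, 3]
r2 m[φ3→X1] = [0, 8, 8]
r2 m[X14→φ0] = [0, 0, 0]
r2 m[X1→φ0] = [0, 8, 8]
r2 m[X1→φ3] = [0, 2, 0]
r2 m[X15→φ1] = [0, 0, 0]
r2 m[X8→φ0] = [8, 8, 7]
r2 m[X8→φ1] = [8, 4, 5]
r2 m[X8→φ2] = [2, 4, 6]
r3 m[φ0→X14] = [11, 10, 8]
r3 m[φ0→X1] = [8, 9, 8]
r3 m[φ0→X8] = [2, 0, 5]
r3 m[φ1→X15] = [11, 8, 9]
r3 m[φ1→X8] = [1, 4, 4]
r3 m[φ2→X8] = [7, 4, 3]
r3 m[φ3→X1] = [0, 8, 8]
r3 m[X14→φ0] = [0, 0, 0]
r3 m[X1→φ0] = [0, 8, 8]
r3 m[X1→φ3] = [0, 2, 0]
r3 m[X15→φ1] = [0, 0, 0]
r3 m[X8→φ0] = [8, 8, 7]
r3 m[X8→φ1] = [8, 4, 5]
r3 m[X8→φ2] = [2, 4, 6]
r4 m[φ0→X14] = [11, 10, 8]
r4 m[φ0→X1] = [8, 9, 8]
r4 m[φ0→X8] = [2, 0, 5]
r4 m[φ1→X15] = [11, 8, 9]
r4 m[φ1→X8] = [1, 4, 4]
r4 m[φ2→X8] = [7, 4, 3]
r4 m[φ3→X1] = [0, 8, 8]
r4 m[X14→φ0] = [0, 0, 0]
r4 m[X1→φ0] = [0, 8, 8]
r4 m[X1→φ3] = [8, 9, 8]
r4 m[X15→φ1] = [0, 0, 0]
r4 m[X8→φ0] = [8, 8, 7]
r4 m[X8→φ1] = [9, 4, 8]
r4 m[X8→φ2] = [3, 4, 9]
r5 m[φ0→X14] = [11, 10, 8]
r5 m[φ0→X1] = [8, 9, 8]
r5 m[φ0→X8] = [2, 0, 5]
r5 m[φ1→X15] = [11, 8, 10]
r5 m[φ1→X8] = [1, 4, 4]
r5 m[φ2→X8] = [7, 4, 3]
r5 m[φ3→X1] = [0, 8, 8]
r5 m[X14→φ0] = [0, 0, 0]
r5 m[X1→φ0] = [0, 8, 8]
r5 m[X1→φ3] = [8, 9, 8]
r5 m[X15→φ1] = [0, 0, 0]
r5 m[X8→φ0] = [8, 8, 7]
r5 m[X8→φ1] = [9, 4, 8]
r5 m[X8→φ2] = [3, 4, 9]
r6 m[φ0→X14] = [11, 10, 8]
r6 m[φ0→X1] = [8, 9, 8]
r6 m[φ0→X8] = [2, 0, 5]
r6 m[φ1→X15] = [11, 8, 10]
r6 m[φ1→X8] = [1, 4, 4]
r6 m[φ2→X8] = [7, 4, 3]
r6 m[φ3→X1] = [0, 8, 8]
r6 m[X14→φ0] = [0, 0, 0]
r6 m[X1→φ0] = [0, 8, 8]
r6 m[X1→φ3] = [8, 9, 8]
r6 m[X15→φ1] = [0, 0, 0]
r6 m[X8→φ0] = [8, 8, 7]
r6 m[X8→φ1] = [9, 4, 8]
r6 m[X8→φ2] = [3, 4, 9]
fixed point reached at round 6
b[X1] = ⊗ incoming = [8, 17, 16]

b[X1] = [8, 17, 16]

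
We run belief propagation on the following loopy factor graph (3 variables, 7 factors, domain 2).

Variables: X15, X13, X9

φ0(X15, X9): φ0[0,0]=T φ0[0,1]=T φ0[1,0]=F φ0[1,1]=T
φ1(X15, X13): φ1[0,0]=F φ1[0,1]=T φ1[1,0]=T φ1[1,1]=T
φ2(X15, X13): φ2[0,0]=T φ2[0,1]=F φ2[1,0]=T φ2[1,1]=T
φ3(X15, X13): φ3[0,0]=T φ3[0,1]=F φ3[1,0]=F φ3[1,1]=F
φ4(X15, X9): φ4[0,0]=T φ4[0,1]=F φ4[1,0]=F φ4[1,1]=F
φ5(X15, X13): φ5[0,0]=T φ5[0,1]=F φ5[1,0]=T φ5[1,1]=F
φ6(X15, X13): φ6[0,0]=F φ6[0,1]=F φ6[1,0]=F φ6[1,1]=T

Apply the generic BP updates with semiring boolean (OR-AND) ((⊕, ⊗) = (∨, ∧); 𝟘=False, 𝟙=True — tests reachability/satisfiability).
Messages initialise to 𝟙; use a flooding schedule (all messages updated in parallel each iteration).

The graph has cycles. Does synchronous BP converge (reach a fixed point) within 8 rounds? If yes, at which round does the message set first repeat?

CONVERGED at round 6

init: all messages = 𝟙 over 2 values
r1 m[φ0→X15] = [T, T]
r1 m[φ0→X9] = [T, T]
r1 m[φ1→X15] = [T, T]
r1 m[φ1→X13] = [T, T]
r1 m[φ2→X15] = [T, T]
r1 m[φ2→X13] = [T, T]
r1 m[φ3→X15] = [T, F]
r1 m[φ3→X13] = [T, F]
r1 m[φ4→X15] = [T, F]
r1 m[φ4→X9] = [T, F]
r1 m[φ5→X15] = [T, T]
r1 m[φ5→X13] = [T, F]
r1 m[φ6→X15] = [F, T]
r1 m[φ6→X13] = [F, T]
r1 m[X15→φ0] = [T, T]
r1 m[X15→φ1] = [T, T]
r1 m[X15→φ2] = [T, T]
r1 m[X15→φ3] = [T, T]
r1 m[X15→φ4] = [T, T]
r1 m[X15→φ5] = [T, T]
r1 m[X15→φ6] = [T, T]
r1 m[X13→φ1] = [T, T]
r1 m[X13→φ2] = [T, T]
r1 m[X13→φ3] = [T, T]
r1 m[X13→φ5] = [T, T]
r1 m[X13→φ6] = [T, T]
r1 m[X9→φ0] = [T, T]
r1 m[X9→φ4] = [T, T]
r2 m[φ0→X15] = [T, T]
r2 m[φ0→X9] = [T, T]
r2 m[φ1→X15] = [T, T]
r2 m[φ1→X13] = [T, T]
r2 m[φ2→X15] = [T, T]
r2 m[φ2→X13] = [T, T]
r2 m[φ3→X15] = [T, F]
r2 m[φ3→X13] = [T, F]
r2 m[φ4→X15] = [T, F]
r2 m[φ4→X9] = [T, F]
r2 m[φ5→X15] = [T, T]
r2 m[φ5→X13] = [T, F]
r2 m[φ6→X15] = [F, T]
r2 m[φ6→X13] = [F, T]
r2 m[X15→φ0] = [F, F]
r2 m[X15→φ1] = [F, F]
r2 m[X15→φ2] = [F, F]
r2 m[X15→φ3] = [F, F]
r2 m[X15→φ4] = [F, F]
r2 m[X15→φ5] = [F, F]
r2 m[X15→φ6] = [T, F]
r2 m[X13→φ1] = [F, F]
r2 m[X13→φ2] = [F, F]
r2 m[X13→φ3] = [F, F]
r2 m[X13→φ5] = [F, F]
r2 m[X13→φ6] = [T, F]
r2 m[X9→φ0] = [T, F]
r2 m[X9→φ4] = [T, T]
r3 m[φ0→X15] = [T, F]
r3 m[φ0→X9] = [F, F]
r3 m[φ1→X15] = [F, F]
r3 m[φ1→X13] = [F, F]
r3 m[φ2→X15] = [F, F]
r3 m[φ2→X13] = [F, F]
r3 m[φ3→X15] = [F, F]
r3 m[φ3→X13] = [F, F]
r3 m[φ4→X15] = [T, F]
r3 m[φ4→X9] = [F, F]
r3 m[φ5→X15] = [F, F]
r3 m[φ5→X13] = [F, F]
r3 m[φ6→X15] = [F, F]
r3 m[φ6→X13] = [F, F]
r3 m[X15→φ0] = [F, F]
r3 m[X15→φ1] = [F, F]
r3 m[X15→φ2] = [F, F]
r3 m[X15→φ3] = [F, F]
r3 m[X15→φ4] = [F, F]
r3 m[X15→φ5] = [F, F]
r3 m[X15→φ6] = [T, F]
r3 m[X13→φ1] = [F, F]
r3 m[X13→φ2] = [F, F]
r3 m[X13→φ3] = [F, F]
r3 m[X13→φ5] = [F, F]
r3 m[X13→φ6] = [T, F]
r3 m[X9→φ0] = [T, F]
r3 m[X9→φ4] = [T, T]
r4 m[φ0→X15] = [T, F]
r4 m[φ0→X9] = [F, F]
r4 m[φ1→X15] = [F, F]
r4 m[φ1→X13] = [F, F]
r4 m[φ2→X15] = [F, F]
r4 m[φ2→X13] = [F, F]
r4 m[φ3→X15] = [F, F]
r4 m[φ3→X13] = [F, F]
r4 m[φ4→X15] = [T, F]
r4 m[φ4→X9] = [F, F]
r4 m[φ5→X15] = [F, F]
r4 m[φ5→X13] = [F, F]
r4 m[φ6→X15] = [F, F]
r4 m[φ6→X13] = [F, F]
r4 m[X15→φ0] = [F, F]
r4 m[X15→φ1] = [F, F]
r4 m[X15→φ2] = [F, F]
r4 m[X15→φ3] = [F, F]
r4 m[X15→φ4] = [F, F]
r4 m[X15→φ5] = [F, F]
r4 m[X15→φ6] = [F, F]
r4 m[X13→φ1] = [F, F]
r4 m[X13→φ2] = [F, F]
r4 m[X13→φ3] = [F, F]
r4 m[X13→φ5] = [F, F]
r4 m[X13→φ6] = [F, F]
r4 m[X9→φ0] = [F, F]
r4 m[X9→φ4] = [F, F]
r5 m[φ0→X15] = [F, F]
r5 m[φ0→X9] = [F, F]
r5 m[φ1→X15] = [F, F]
r5 m[φ1→X13] = [F, F]
r5 m[φ2→X15] = [F, F]
r5 m[φ2→X13] = [F, F]
r5 m[φ3→X15] = [F, F]
r5 m[φ3→X13] = [F, F]
r5 m[φ4→X15] = [F, F]
r5 m[φ4→X9] = [F, F]
r5 m[φ5→X15] = [F, F]
r5 m[φ5→X13] = [F, F]
r5 m[φ6→X15] = [F, F]
r5 m[φ6→X13] = [F, F]
r5 m[X15→φ0] = [F, F]
r5 m[X15→φ1] = [F, F]
r5 m[X15→φ2] = [F, F]
r5 m[X15→φ3] = [F, F]
r5 m[X15→φ4] = [F, F]
r5 m[X15→φ5] = [F, F]
r5 m[X15→φ6] = [F, F]
r5 m[X13→φ1] = [F, F]
r5 m[X13→φ2] = [F, F]
r5 m[X13→φ3] = [F, F]
r5 m[X13→φ5] = [F, F]
r5 m[X13→φ6] = [F, F]
r5 m[X9→φ0] = [F, F]
r5 m[X9→φ4] = [F, F]
r6 m[φ0→X15] = [F, F]
r6 m[φ0→X9] = [F, F]
r6 m[φ1→X15] = [F, F]
r6 m[φ1→X13] = [F, F]
r6 m[φ2→X15] = [F, F]
r6 m[φ2→X13] = [F, F]
r6 m[φ3→X15] = [F, F]
r6 m[φ3→X13] = [F, F]
r6 m[φ4→X15] = [F, F]
r6 m[φ4→X9] = [F, F]
r6 m[φ5→X15] = [F, F]
r6 m[φ5→X13] = [F, F]
r6 m[φ6→X15] = [F, F]
r6 m[φ6→X13] = [F, F]
r6 m[X15→φ0] = [F, F]
r6 m[X15→φ1] = [F, F]
r6 m[X15→φ2] = [F, F]
r6 m[X15→φ3] = [F, F]
r6 m[X15→φ4] = [F, F]
r6 m[X15→φ5] = [F, F]
r6 m[X15→φ6] = [F, F]
r6 m[X13→φ1] = [F, F]
r6 m[X13→φ2] = [F, F]
r6 m[X13→φ3] = [F, F]
r6 m[X13→φ5] = [F, F]
r6 m[X13→φ6] = [F, F]
r6 m[X9→φ0] = [F, F]
r6 m[X9→φ4] = [F, F]
fixed point reached at round 6
messages reach a fixed point at round 6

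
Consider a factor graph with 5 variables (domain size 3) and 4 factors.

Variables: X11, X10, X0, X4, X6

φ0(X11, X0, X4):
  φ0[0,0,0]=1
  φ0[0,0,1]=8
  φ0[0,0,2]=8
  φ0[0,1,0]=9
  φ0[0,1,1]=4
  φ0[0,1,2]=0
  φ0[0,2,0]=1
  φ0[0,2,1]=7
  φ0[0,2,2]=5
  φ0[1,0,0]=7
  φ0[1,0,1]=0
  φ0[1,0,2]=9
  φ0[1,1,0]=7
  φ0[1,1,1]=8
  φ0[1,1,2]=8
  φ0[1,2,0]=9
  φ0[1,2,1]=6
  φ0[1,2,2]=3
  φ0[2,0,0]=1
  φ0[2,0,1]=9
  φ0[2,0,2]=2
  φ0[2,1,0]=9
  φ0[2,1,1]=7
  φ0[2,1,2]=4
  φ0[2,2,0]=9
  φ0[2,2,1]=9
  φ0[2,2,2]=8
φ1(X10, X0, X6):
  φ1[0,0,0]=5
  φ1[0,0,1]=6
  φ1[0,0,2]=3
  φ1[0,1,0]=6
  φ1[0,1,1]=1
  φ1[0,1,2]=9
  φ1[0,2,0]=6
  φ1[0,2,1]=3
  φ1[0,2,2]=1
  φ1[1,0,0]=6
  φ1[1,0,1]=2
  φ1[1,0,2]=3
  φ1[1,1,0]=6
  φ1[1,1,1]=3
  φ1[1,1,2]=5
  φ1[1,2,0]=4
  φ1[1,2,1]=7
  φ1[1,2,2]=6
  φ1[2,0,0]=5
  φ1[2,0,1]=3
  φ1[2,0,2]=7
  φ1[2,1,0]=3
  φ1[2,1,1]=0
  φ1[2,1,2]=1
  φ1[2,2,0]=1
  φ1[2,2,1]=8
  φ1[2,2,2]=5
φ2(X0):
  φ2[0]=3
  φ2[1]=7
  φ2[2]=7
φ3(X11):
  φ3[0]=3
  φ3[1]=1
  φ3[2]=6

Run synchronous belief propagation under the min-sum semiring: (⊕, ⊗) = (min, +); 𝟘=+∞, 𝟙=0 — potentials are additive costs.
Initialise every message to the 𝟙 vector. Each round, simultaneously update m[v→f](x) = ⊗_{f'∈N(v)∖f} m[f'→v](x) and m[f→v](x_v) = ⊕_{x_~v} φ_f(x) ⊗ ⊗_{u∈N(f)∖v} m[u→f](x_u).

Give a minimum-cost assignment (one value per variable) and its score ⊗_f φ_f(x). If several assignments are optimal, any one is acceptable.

init: all messages = 𝟙 over 3 values
r1 m[φ0→X11] = [0, 0, 1]
r1 m[φ0→X0] = [0, 0, 1]
r1 m[φ0→X4] = [1, 0, 0]
r1 m[φ1→X10] = [1, 2, 0]
r1 m[φ1→X0] = [2, 0, 1]
r1 m[φ1→X6] = [1, 0, 1]
r1 m[φ2→X0] = [3, 7, 7]
r1 m[φ3→X11] = [3, 1, 6]
r1 m[X11→φ0] = [0, 0, 0]
r1 m[X11→φ3] = [0, 0, 0]
r1 m[X10→φ1] = [0, 0, 0]
r1 m[X0→φ0] = [0, 0, 0]
r1 m[X0→φ1] = [0, 0, 0]
r1 m[X0→φ2] = [0, 0, 0]
r1 m[X4→φ0] = [0, 0, 0]
r1 m[X6→φ1] = [0, 0, 0]
r2 m[φ0→X11] = [0, 0, 1]
r2 m[φ0→X0] = [0, 0, 1]
r2 m[φ0→X4] = [1, 0, 0]
r2 m[φ1→X10] = [1, 2, 0]
r2 m[φ1→X0] = [2, 0, 1]
r2 m[φ1→X6] = [1, 0, 1]
r2 m[φ2→X0] = [3, 7, 7]
r2 m[φ3→X11] = [3, 1, 6]
r2 m[X11→φ0] = [3, 1, 6]
r2 m[X11→φ3] = [0, 0, 1]
r2 m[X10→φ1] = [0, 0, 0]
r2 m[X0→φ0] = [5, 7, 8]
r2 m[X0→φ1] = [3, 7, 8]
r2 m[X0→φ2] = [2, 0, 2]
r2 m[X4→φ0] = [0, 0, 0]
r2 m[X6→φ1] = [0, 0, 0]
r3 m[φ0→X11] = [6, 5, 6]
r3 m[φ0→X0] = [1, 3, 4]
r3 m[φ0→X4] = [9, 6, 10]
r3 m[φ1→X10] = [6, 5, 6]
r3 m[φ1→X0] = [2, 0, 1]
r3 m[φ1→X6] = [8, 5, 6]
r3 m[φ2→X0] = [3, 7, 7]
r3 m[φ3→X11] = [3, 1, 6]
r3 m[X11→φ0] = [3, 1, 6]
r3 m[X11→φ3] = [0, 0, 1]
r3 m[X10→φ1] = [0, 0, 0]
r3 m[X0→φ0] = [5, 7, 8]
r3 m[X0→φ1] = [3, 7, 8]
r3 m[X0→φ2] = [2, 0, 2]
r3 m[X4→φ0] = [0, 0, 0]
r3 m[X6→φ1] = [0, 0, 0]
r4 m[φ0→X11] = [6, 5, 6]
r4 m[φ0→X0] = [1, 3, 4]
r4 m[φ0→X4] = [9, 6, 10]
r4 m[φ1→X10] = [6, 5, 6]
r4 m[φ1→X0] = [2, 0, 1]
r4 m[φ1→X6] = [8, 5, 6]
r4 m[φ2→X0] = [3, 7, 7]
r4 m[φ3→X11] = [3, 1, 6]
r4 m[X11→φ0] = [3, 1, 6]
r4 m[X11→φ3] = [6, 5, 6]
r4 m[X10→φ1] = [0, 0, 0]
r4 m[X0→φ0] = [5, 7, 8]
r4 m[X0→φ1] = [4, 10, 11]
r4 m[X0→φ2] = [3, 3, 5]
r4 m[X4→φ0] = [0, 0, 0]
r4 m[X6→φ1] = [0, 0, 0]
r5 m[φ0→X11] = [6, 5, 6]
r5 m[φ0→X0] = [1, 3, 4]
r5 m[φ0→X4] = [9, 6, 10]
r5 m[φ1→X10] = [7, 6, 7]
r5 m[φ1→X0] = [2, 0, 1]
r5 m[φ1→X6] = [9, 6, 7]
r5 m[φ2→X0] = [3, 7, 7]
r5 m[φ3→X11] = [3, 1, 6]
r5 m[X11→φ0] = [3, 1, 6]
r5 m[X11→φ3] = [6, 5, 6]
r5 m[X10→φ1] = [0, 0, 0]
r5 m[X0→φ0] = [5, 7, 8]
r5 m[X0→φ1] = [4, 10, 11]
r5 m[X0→φ2] = [3, 3, 5]
r5 m[X4→φ0] = [0, 0, 0]
r5 m[X6→φ1] = [0, 0, 0]
r6 m[φ0→X11] = [6, 5, 6]
r6 m[φ0→X0] = [1, 3, 4]
r6 m[φ0→X4] = [9, 6, 10]
r6 m[φ1→X10] = [7, 6, 7]
r6 m[φ1→X0] = [2, 0, 1]
r6 m[φ1→X6] = [9, 6, 7]
r6 m[φ2→X0] = [3, 7, 7]
r6 m[φ3→X11] = [3, 1, 6]
r6 m[X11→φ0] = [3, 1, 6]
r6 m[X11→φ3] = [6, 5, 6]
r6 m[X10→φ1] = [0, 0, 0]
r6 m[X0→φ0] = [5, 7, 8]
r6 m[X0→φ1] = [4, 10, 11]
r6 m[X0→φ2] = [3, 3, 5]
r6 m[X4→φ0] = [0, 0, 0]
r6 m[X6→φ1] = [0, 0, 0]
fixed point reached at round 6
traceback from X11: (X11=1, X10=1, X0=0, X4=1, X6=1), score=6

assignment: (X11=1, X10=1, X0=0, X4=1, X6=1); score = 6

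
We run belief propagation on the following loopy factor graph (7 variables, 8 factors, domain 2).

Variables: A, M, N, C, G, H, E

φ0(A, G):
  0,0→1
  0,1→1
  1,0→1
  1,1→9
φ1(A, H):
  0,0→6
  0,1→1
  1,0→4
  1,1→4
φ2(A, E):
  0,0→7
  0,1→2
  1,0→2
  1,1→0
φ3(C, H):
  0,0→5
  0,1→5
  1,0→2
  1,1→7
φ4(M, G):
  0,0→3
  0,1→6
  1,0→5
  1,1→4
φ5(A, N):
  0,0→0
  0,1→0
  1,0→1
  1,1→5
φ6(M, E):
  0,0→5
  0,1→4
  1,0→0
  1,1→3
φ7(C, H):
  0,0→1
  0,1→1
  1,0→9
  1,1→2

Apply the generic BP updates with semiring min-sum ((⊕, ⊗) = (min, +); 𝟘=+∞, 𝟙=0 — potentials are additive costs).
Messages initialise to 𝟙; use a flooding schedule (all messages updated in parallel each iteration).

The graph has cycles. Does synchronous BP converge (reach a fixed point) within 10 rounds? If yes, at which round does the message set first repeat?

init: all messages = 𝟙 over 2 values
r1 m[φ0→A] = [1, 1]
r1 m[φ0→G] = [1, 1]
r1 m[φ1→A] = [1, 4]
r1 m[φ1→H] = [4, 1]
r1 m[φ2→A] = [2, 0]
r1 m[φ2→E] = [2, 0]
r1 m[φ3→C] = [5, 2]
r1 m[φ3→H] = [2, 5]
r1 m[φ4→M] = [3, 4]
r1 m[φ4→G] = [3, 4]
r1 m[φ5→A] = [0, 1]
r1 m[φ5→N] = [0, 0]
r1 m[φ6→M] = [4, 0]
r1 m[φ6→E] = [0, 3]
r1 m[φ7→C] = [1, 2]
r1 m[φ7→H] = [1, 1]
r1 m[A→φ0] = [0, 0]
r1 m[A→φ1] = [0, 0]
r1 m[A→φ2] = [0, 0]
r1 m[A→φ5] = [0, 0]
r1 m[M→φ4] = [0, 0]
r1 m[M→φ6] = [0, 0]
r1 m[N→φ5] = [0, 0]
r1 m[C→φ3] = [0, 0]
r1 m[C→φ7] = [0, 0]
r1 m[G→φ0] = [0, 0]
r1 m[G→φ4] = [0, 0]
r1 m[H→φ1] = [0, 0]
r1 m[H→φ3] = [0, 0]
r1 m[H→φ7] = [0, 0]
r1 m[E→φ2] = [0, 0]
r1 m[E→φ6] = [0, 0]
r2 m[φ0→A] = [1, 1]
r2 m[φ0→G] = [1, 1]
r2 m[φ1→A] = [1, 4]
r2 m[φ1→H] = [4, 1]
r2 m[φ2→A] = [2, 0]
r2 m[φ2→E] = [2, 0]
r2 m[φ3→C] = [5, 2]
r2 m[φ3→H] = [2, 5]
r2 m[φ4→M] = [3, 4]
r2 m[φ4→G] = [3, 4]
r2 m[φ5→A] = [0, 1]
r2 m[φ5→N] = [0, 0]
r2 m[φ6→M] = [4, 0]
r2 m[φ6→E] = [0, 3]
r2 m[φ7→C] = [1, 2]
r2 m[φ7→H] = [1, 1]
r2 m[A→φ0] = [3, 5]
r2 m[A→φ1] = [3, 2]
r2 m[A→φ2] = [2, 6]
r2 m[A→φ5] = [4, 5]
r2 m[M→φ4] = [4, 0]
r2 m[M→φ6] = [3, 4]
r2 m[N→φ5] = [0, 0]
r2 m[C→φ3] = [1, 2]
r2 m[C→φ7] = [5, 2]
r2 m[G→φ0] = [3, 4]
r2 m[G→φ4] = [1, 1]
r2 m[H→φ1] = [3, 6]
r2 m[H→φ3] = [5, 2]
r2 m[H→φ7] = [6, 6]
r2 m[E→φ2] = [0, 3]
r2 m[E→φ6] = [2, 0]
r3 m[φ0→A] = [4, 4]
r3 m[φ0→G] = [4, 4]
r3 m[φ1→A] = [7, 7]
r3 m[φ1→H] = [6, 4]
r3 m[φ2→A] = [5, 2]
r3 m[φ2→E] = [8, 4]
r3 m[φ3→C] = [7, 7]
r3 m[φ3→H] = [4, 6]
r3 m[φ4→M] = [4, 5]
r3 m[φ4→G] = [5, 4]
r3 m[φ5→A] = [0, 1]
r3 m[φ5→N] = [4, 4]
r3 m[φ6→M] = [4, 2]
r3 m[φ6→E] = [4, 7]
r3 m[φ7→C] = [7, 8]
r3 m[φ7→H] = [6, 4]
r3 m[A→φ0] = [3, 5]
r3 m[A→φ1] = [3, 2]
r3 m[A→φ2] = [2, 6]
r3 m[A→φ5] = [4, 5]
r3 m[M→φ4] = [4, 0]
r3 m[M→φ6] = [3, 4]
r3 m[N→φ5] = [0, 0]
r3 m[C→φ3] = [1, 2]
r3 m[C→φ7] = [5, 2]
r3 m[G→φ0] = [3, 4]
r3 m[G→φ4] = [1, 1]
r3 m[H→φ1] = [3, 6]
r3 m[H→φ3] = [5, 2]
r3 m[H→φ7] = [6, 6]
r3 m[E→φ2] = [0, 3]
r3 m[E→φ6] = [2, 0]
r4 m[φ0→A] = [4, 4]
r4 m[φ0→G] = [4, 4]
r4 m[φ1→A] = [7, 7]
r4 m[φ1→H] = [6, 4]
r4 m[φ2→A] = [5, 2]
r4 m[φ2→E] = [8, 4]
r4 m[φ3→C] = [7, 7]
r4 m[φ3→H] = [4, 6]
r4 m[φ4→M] = [4, 5]
r4 m[φ4→G] = [5, 4]
r4 m[φ5→A] = [0, 1]
r4 m[φ5→N] = [4, 4]
r4 m[φ6→M] = [4, 2]
r4 m[φ6→E] = [4, 7]
r4 m[φ7→C] = [7, 8]
r4 m[φ7→H] = [6, 4]
r4 m[A→φ0] = [12, 10]
r4 m[A→φ1] = [9, 7]
r4 m[A→φ2] = [11, 12]
r4 m[A→φ5] = [16, 13]
r4 m[M→φ4] = [4, 2]
r4 m[M→φ6] = [4, 5]
r4 m[N→φ5] = [0, 0]
r4 m[C→φ3] = [7, 8]
r4 m[C→φ7] = [7, 7]
r4 m[G→φ0] = [5, 4]
r4 m[G→φ4] = [4, 4]
r4 m[H→φ1] = [10, 10]
r4 m[H→φ3] = [12, 8]
r4 m[H→φ7] = [10, 10]
r4 m[E→φ2] = [4, 7]
r4 m[E→φ6] = [8, 4]
r5 m[φ0→A] = [5, 6]
r5 m[φ0→G] = [11, 13]
r5 m[φ1→A] = [11, 14]
r5 m[φ1→H] = [11, 10]
r5 m[φ2→A] = [9, 6]
r5 m[φ2→E] = [14, 12]
r5 m[φ3→C] = [13, 14]
r5 m[φ3→H] = [10, 12]
r5 m[φ4→M] = [7, 8]
r5 m[φ4→G] = [7, 6]
r5 m[φ5→A] = [0, 1]
r5 m[φ5→N] = [14, 16]
r5 m[φ6→M] = [8, 7]
r5 m[φ6→E] = [5, 8]
r5 m[φ7→C] = [11, 12]
r5 m[φ7→H] = [8, 8]
r5 m[A→φ0] = [12, 10]
r5 m[A→φ1] = [9, 7]
r5 m[A→φ2] = [11, 12]
r5 m[A→φ5] = [16, 13]
r5 m[M→φ4] = [4, 2]
r5 m[M→φ6] = [4, 5]
r5 m[N→φ5] = [0, 0]
r5 m[C→φ3] = [7, 8]
r5 m[C→φ7] = [7, 7]
r5 m[G→φ0] = [5, 4]
r5 m[G→φ4] = [4, 4]
r5 m[H→φ1] = [10, 10]
r5 m[H→φ3] = [12, 8]
r5 m[H→φ7] = [10, 10]
r5 m[E→φ2] = [4, 7]
r5 m[E→φ6] = [8, 4]
r6 m[φ0→A] = [5, 6]
r6 m[φ0→G] = [11, 13]
r6 m[φ1→A] = [11, 14]
r6 m[φ1→H] = [11, 10]
r6 m[φ2→A] = [9, 6]
r6 m[φ2→E] = [14, 12]
r6 m[φ3→C] = [13, 14]
r6 m[φ3→H] = [10, 12]
r6 m[φ4→M] = [7, 8]
r6 m[φ4→G] = [7, 6]
r6 m[φ5→A] = [0, 1]
r6 m[φ5→N] = [14, 16]
r6 m[φ6→M] = [8, 7]
r6 m[φ6→E] = [5, 8]
r6 m[φ7→C] = [11, 12]
r6 m[φ7→H] = [8, 8]
r6 m[A→φ0] = [20, 21]
r6 m[A→φ1] = [14, 13]
r6 m[A→φ2] = [16, 21]
r6 m[A→φ5] = [25, 26]
r6 m[M→φ4] = [8, 7]
r6 m[M→φ6] = [7, 8]
r6 m[N→φ5] = [0, 0]
r6 m[C→φ3] = [11, 12]
r6 m[C→φ7] = [13, 14]
r6 m[G→φ0] = [7, 6]
r6 m[G→φ4] = [11, 13]
r6 m[H→φ1] = [18, 20]
r6 m[H→φ3] = [19, 18]
r6 m[H→φ7] = [21, 22]
r6 m[E→φ2] = [5, 8]
r6 m[E→φ6] = [14, 12]
r7 m[φ0→A] = [7, 8]
r7 m[φ0→G] = [21, 21]
r7 m[φ1→A] = [21, 22]
r7 m[φ1→H] = [17, 15]
r7 m[φ2→A] = [10, 7]
r7 m[φ2→E] = [23, 18]
r7 m[φ3→C] = [23, 21]
r7 m[φ3→H] = [14, 16]
r7 m[φ4→M] = [14, 16]
r7 m[φ4→G] = [11, 11]
r7 m[φ5→A] = [0, 1]
r7 m[φ5→N] = [25, 25]
r7 m[φ6→M] = [16, 14]
r7 m[φ6→E] = [8, 11]
r7 m[φ7→C] = [22, 24]
r7 m[φ7→H] = [14, 14]
r7 m[A→φ0] = [20, 21]
r7 m[A→φ1] = [14, 13]
r7 m[A→φ2] = [16, 21]
r7 m[A→φ5] = [25, 26]
r7 m[M→φ4] = [8, 7]
r7 m[M→φ6] = [7, 8]
r7 m[N→φ5] = [0, 0]
r7 m[C→φ3] = [11, 12]
r7 m[C→φ7] = [13, 14]
r7 m[G→φ0] = [7, 6]
r7 m[G→φ4] = [11, 13]
r7 m[H→φ1] = [18, 20]
r7 m[H→φ3] = [19, 18]
r7 m[H→φ7] = [21, 22]
r7 m[E→φ2] = [5, 8]
r7 m[E→φ6] = [14, 12]
r8 m[φ0→A] = [7, 8]
r8 m[φ0→G] = [21, 21]
r8 m[φ1→A] = [21, 22]
r8 m[φ1→H] = [17, 15]
r8 m[φ2→A] = [10, 7]
r8 m[φ2→E] = [23, 18]
r8 m[φ3→C] = [23, 21]
r8 m[φ3→H] = [14, 16]
r8 m[φ4→M] = [14, 16]
r8 m[φ4→G] = [11, 11]
r8 m[φ5→A] = [0, 1]
r8 m[φ5→N] = [25, 25]
r8 m[φ6→M] = [16, 14]
r8 m[φ6→E] = [8, 11]
r8 m[φ7→C] = [22, 24]
r8 m[φ7→H] = [14, 14]
r8 m[A→φ0] = [31, 30]
r8 m[A→φ1] = [17, 16]
r8 m[A→φ2] = [28, 31]
r8 m[A→φ5] = [38, 37]
r8 m[M→φ4] = [16, 14]
r8 m[M→φ6] = [14, 16]
r8 m[N→φ5] = [0, 0]
r8 m[C→φ3] = [22, 24]
r8 m[C→φ7] = [23, 21]
r8 m[G→φ0] = [11, 11]
r8 m[G→φ4] = [21, 21]
r8 m[H→φ1] = [28, 30]
r8 m[H→φ3] = [31, 29]
r8 m[H→φ7] = [31, 31]
r8 m[E→φ2] = [8, 11]
r8 m[E→φ6] = [23, 18]
r9 m[φ0→A] = [12, 12]
r9 m[φ0→G] = [31, 32]
r9 m[φ1→A] = [31, 32]
r9 m[φ1→H] = [20, 18]
r9 m[φ2→A] = [13, 10]
r9 m[φ2→E] = [33, 30]
r9 m[φ3→C] = [34, 33]
r9 m[φ3→H] = [26, 27]
r9 m[φ4→M] = [24, 25]
r9 m[φ4→G] = [19, 18]
r9 m[φ5→A] = [0, 1]
r9 m[φ5→N] = [38, 38]
r9 m[φ6→M] = [22, 21]
r9 m[φ6→E] = [16, 18]
r9 m[φ7→C] = [32, 33]
r9 m[φ7→H] = [24, 23]
r9 m[A→φ0] = [31, 30]
r9 m[A→φ1] = [17, 16]
r9 m[A→φ2] = [28, 31]
r9 m[A→φ5] = [38, 37]
r9 m[M→φ4] = [16, 14]
r9 m[M→φ6] = [14, 16]
r9 m[N→φ5] = [0, 0]
r9 m[C→φ3] = [22, 24]
r9 m[C→φ7] = [23, 21]
r9 m[G→φ0] = [11, 11]
r9 m[G→φ4] = [21, 21]
r9 m[H→φ1] = [28, 30]
r9 m[H→φ3] = [31, 29]
r9 m[H→φ7] = [31, 31]
r9 m[E→φ2] = [8, 11]
r9 m[E→φ6] = [23, 18]
r10 m[φ0→A] = [12, 12]
r10 m[φ0→G] = [31, 32]
r10 m[φ1→A] = [31, 32]
r10 m[φ1→H] = [20, 18]
r10 m[φ2→A] = [13, 10]
r10 m[φ2→E] = [33, 30]
r10 m[φ3→C] = [34, 33]
r10 m[φ3→H] = [26, 27]
r10 m[φ4→M] = [24, 25]
r10 m[φ4→G] = [19, 18]
r10 m[φ5→A] = [0, 1]
r10 m[φ5→N] = [38, 38]
r10 m[φ6→M] = [22, 21]
r10 m[φ6→E] = [16, 18]
r10 m[φ7→C] = [32, 33]
r10 m[φ7→H] = [24, 23]
r10 m[A→φ0] = [44, 43]
r10 m[A→φ1] = [25, 23]
r10 m[A→φ2] = [43, 45]
r10 m[A→φ5] = [56, 54]
r10 m[M→φ4] = [22, 21]
r10 m[M→φ6] = [24, 25]
r10 m[N→φ5] = [0, 0]
r10 m[C→φ3] = [32, 33]
r10 m[C→φ7] = [34, 33]
r10 m[G→φ0] = [19, 18]
r10 m[G→φ4] = [31, 32]
r10 m[H→φ1] = [50, 50]
r10 m[H→φ3] = [44, 41]
r10 m[H→φ7] = [46, 45]
r10 m[E→φ2] = [16, 18]
r10 m[E→φ6] = [33, 30]
no fixed point within 10 rounds

NOT CONVERGED within 10 rounds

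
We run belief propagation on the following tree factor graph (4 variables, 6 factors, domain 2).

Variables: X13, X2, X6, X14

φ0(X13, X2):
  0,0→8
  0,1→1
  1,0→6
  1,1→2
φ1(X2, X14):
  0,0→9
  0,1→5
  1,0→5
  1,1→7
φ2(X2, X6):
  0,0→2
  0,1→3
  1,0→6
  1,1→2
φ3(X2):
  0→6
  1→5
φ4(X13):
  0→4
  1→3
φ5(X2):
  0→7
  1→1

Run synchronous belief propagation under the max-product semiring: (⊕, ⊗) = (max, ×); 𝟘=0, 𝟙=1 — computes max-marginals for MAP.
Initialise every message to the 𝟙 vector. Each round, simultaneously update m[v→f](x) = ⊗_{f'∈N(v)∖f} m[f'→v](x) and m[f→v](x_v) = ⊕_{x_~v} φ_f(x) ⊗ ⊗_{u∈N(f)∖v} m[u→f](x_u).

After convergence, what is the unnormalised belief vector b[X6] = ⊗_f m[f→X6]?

b[X6] = [24192, 36288]

init: all messages = 𝟙 over 2 values
r1 m[φ0→X13] = [8, 6]
r1 m[φ0→X2] = [8, 2]
r1 m[φ1→X2] = [9, 7]
r1 m[φ1→X14] = [9, 7]
r1 m[φ2→X2] = [3, 6]
r1 m[φ2→X6] = [6, 3]
r1 m[φ3→X2] = [6, 5]
r1 m[φ4→X13] = [4, 3]
r1 m[φ5→X2] = [7, 1]
r1 m[X13→φ0] = [1, 1]
r1 m[X13→φ4] = [1, 1]
r1 m[X2→φ0] = [1, 1]
r1 m[X2→φ1] = [1, 1]
r1 m[X2→φ2] = [1, 1]
r1 m[X2→φ3] = [1, 1]
r1 m[X2→φ5] = [1, 1]
r1 m[X6→φ2] = [1, 1]
r1 m[X14→φ1] = [1, 1]
r2 m[φ0→X13] = [8, 6]
r2 m[φ0→X2] = [8, 2]
r2 m[φ1→X2] = [9, 7]
r2 m[φ1→X14] = [9, 7]
r2 m[φ2→X2] = [3, 6]
r2 m[φ2→X6] = [6, 3]
r2 m[φ3→X2] = [6, 5]
r2 m[φ4→X13] = [4, 3]
r2 m[φ5→X2] = [7, 1]
r2 m[X13→φ0] = [4, 3]
r2 m[X13→φ4] = [8, 6]
r2 m[X2→φ0] = [1134, 210]
r2 m[X2→φ1] = [1008, 60]
r2 m[X2→φ2] = [3024, 70]
r2 m[X2→φ3] = [1512, 84]
r2 m[X2→φ5] = [1296, 420]
r2 m[X6→φ2] = [1, 1]
r2 m[X14→φ1] = [1, 1]
r3 m[φ0→X13] = [9072, 6804]
r3 m[φ0→X2] = [32, 6]
r3 m[φ1→X2] = [9, 7]
r3 m[φ1→X14] = [9072, 5040]
r3 m[φ2→X2] = [3, 6]
r3 m[φ2→X6] = [6048, 9072]
r3 m[φ3→X2] = [6, 5]
r3 m[φ4→X13] = [4, 3]
r3 m[φ5→X2] = [7, 1]
r3 m[X13→φ0] = [4, 3]
r3 m[X13→φ4] = [8, 6]
r3 m[X2→φ0] = [1134, 210]
r3 m[X2→φ1] = [1008, 60]
r3 m[X2→φ2] = [3024, 70]
r3 m[X2→φ3] = [1512, 84]
r3 m[X2→φ5] = [1296, 420]
r3 m[X6→φ2] = [1, 1]
r3 m[X14→φ1] = [1, 1]
r4 m[φ0→X13] = [9072, 6804]
r4 m[φ0→X2] = [32, 6]
r4 m[φ1→X2] = [9, 7]
r4 m[φ1→X14] = [9072, 5040]
r4 m[φ2→X2] = [3, 6]
r4 m[φ2→X6] = [6048, 9072]
r4 m[φ3→X2] = [6, 5]
r4 m[φ4→X13] = [4, 3]
r4 m[φ5→X2] = [7, 1]
r4 m[X13→φ0] = [4, 3]
r4 m[X13→φ4] = [9072, 6804]
r4 m[X2→φ0] = [1134, 210]
r4 m[X2→φ1] = [4032, 180]
r4 m[X2→φ2] = [12096, 210]
r4 m[X2→φ3] = [6048, 252]
r4 m[X2→φ5] = [5184, 1260]
r4 m[X6→φ2] = [1, 1]
r4 m[X14→φ1] = [1, 1]
r5 m[φ0→X13] = [9072, 6804]
r5 m[φ0→X2] = [32, 6]
r5 m[φ1→X2] = [9, 7]
r5 m[φ1→X14] = [36288, 20160]
r5 m[φ2→X2] = [3, 6]
r5 m[φ2→X6] = [24192, 36288]
r5 m[φ3→X2] = [6, 5]
r5 m[φ4→X13] = [4, 3]
r5 m[φ5→X2] = [7, 1]
r5 m[X13→φ0] = [4, 3]
r5 m[X13→φ4] = [9072, 6804]
r5 m[X2→φ0] = [1134, 210]
r5 m[X2→φ1] = [4032, 180]
r5 m[X2→φ2] = [12096, 210]
r5 m[X2→φ3] = [6048, 252]
r5 m[X2→φ5] = [5184, 1260]
r5 m[X6→φ2] = [1, 1]
r5 m[X14→φ1] = [1, 1]
r6 m[φ0→X13] = [9072, 6804]
r6 m[φ0→X2] = [32, 6]
r6 m[φ1→X2] = [9, 7]
r6 m[φ1→X14] = [36288, 20160]
r6 m[φ2→X2] = [3, 6]
r6 m[φ2→X6] = [24192, 36288]
r6 m[φ3→X2] = [6, 5]
r6 m[φ4→X13] = [4, 3]
r6 m[φ5→X2] = [7, 1]
r6 m[X13→φ0] = [4, 3]
r6 m[X13→φ4] = [9072, 6804]
r6 m[X2→φ0] = [1134, 210]
r6 m[X2→φ1] = [4032, 180]
r6 m[X2→φ2] = [12096, 210]
r6 m[X2→φ3] = [6048, 252]
r6 m[X2→φ5] = [5184, 1260]
r6 m[X6→φ2] = [1, 1]
r6 m[X14→φ1] = [1, 1]
fixed point reached at round 6
b[X6] = ⊗ incoming = [24192, 36288]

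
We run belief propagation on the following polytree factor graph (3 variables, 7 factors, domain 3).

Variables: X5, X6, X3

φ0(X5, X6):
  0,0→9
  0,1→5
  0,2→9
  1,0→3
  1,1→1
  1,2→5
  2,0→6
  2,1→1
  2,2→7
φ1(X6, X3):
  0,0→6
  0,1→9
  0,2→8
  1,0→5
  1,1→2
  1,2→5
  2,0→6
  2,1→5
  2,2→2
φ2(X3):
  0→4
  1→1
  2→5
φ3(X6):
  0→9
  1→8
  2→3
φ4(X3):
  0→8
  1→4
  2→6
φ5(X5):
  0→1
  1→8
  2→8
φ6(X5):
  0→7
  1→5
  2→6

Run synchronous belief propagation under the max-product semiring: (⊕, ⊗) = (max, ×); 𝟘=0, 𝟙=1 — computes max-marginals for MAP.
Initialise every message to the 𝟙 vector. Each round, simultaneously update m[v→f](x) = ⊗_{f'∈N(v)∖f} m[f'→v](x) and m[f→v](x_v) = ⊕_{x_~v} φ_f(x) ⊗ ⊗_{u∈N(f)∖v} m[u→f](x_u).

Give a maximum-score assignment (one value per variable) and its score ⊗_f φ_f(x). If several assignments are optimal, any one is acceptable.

init: all messages = 𝟙 over 3 values
r1 m[φ0→X5] = [9, 5, 7]
r1 m[φ0→X6] = [9, 5, 9]
r1 m[φ1→X6] = [9, 5, 6]
r1 m[φ1→X3] = [6, 9, 8]
r1 m[φ2→X3] = [4, 1, 5]
r1 m[φ3→X6] = [9, 8, 3]
r1 m[φ4→X3] = [8, 4, 6]
r1 m[φ5→X5] = [1, 8, 8]
r1 m[φ6→X5] = [7, 5, 6]
r1 m[X5→φ0] = [1, 1, 1]
r1 m[X5→φ5] = [1, 1, 1]
r1 m[X5→φ6] = [1, 1, 1]
r1 m[X6→φ0] = [1, 1, 1]
r1 m[X6→φ1] = [1, 1, 1]
r1 m[X6→φ3] = [1, 1, 1]
r1 m[X3→φ1] = [1, 1, 1]
r1 m[X3→φ2] = [1, 1, 1]
r1 m[X3→φ4] = [1, 1, 1]
r2 m[φ0→X5] = [9, 5, 7]
r2 m[φ0→X6] = [9, 5, 9]
r2 m[φ1→X6] = [9, 5, 6]
r2 m[φ1→X3] = [6, 9, 8]
r2 m[φ2→X3] = [4, 1, 5]
r2 m[φ3→X6] = [9, 8, 3]
r2 m[φ4→X3] = [8, 4, 6]
r2 m[φ5→X5] = [1, 8, 8]
r2 m[φ6→X5] = [7, 5, 6]
r2 m[X5→φ0] = [7, 40, 48]
r2 m[X5→φ5] = [63, 25, 42]
r2 m[X5→φ6] = [9, 40, 56]
r2 m[X6→φ0] = [81, 40, 18]
r2 m[X6→φ1] = [81, 40, 27]
r2 m[X6→φ3] = [81, 25, 54]
r2 m[X3→φ1] = [32, 4, 30]
r2 m[X3→φ2] = [48, 36, 48]
r2 m[X3→φ4] = [24, 9, 40]
r3 m[φ0→X5] = [729, 243, 486]
r3 m[φ0→X6] = [288, 48, 336]
r3 m[φ1→X6] = [240, 160, 192]
r3 m[φ1→X3] = [486, 729, 648]
r3 m[φ2→X3] = [4, 1, 5]
r3 m[φ3→X6] = [9, 8, 3]
r3 m[φ4→X3] = [8, 4, 6]
r3 m[φ5→X5] = [1, 8, 8]
r3 m[φ6→X5] = [7, 5, 6]
r3 m[X5→φ0] = [7, 40, 48]
r3 m[X5→φ5] = [63, 25, 42]
r3 m[X5→φ6] = [9, 40, 56]
r3 m[X6→φ0] = [81, 40, 18]
r3 m[X6→φ1] = [81, 40, 27]
r3 m[X6→φ3] = [81, 25, 54]
r3 m[X3→φ1] = [32, 4, 30]
r3 m[X3→φ2] = [48, 36, 48]
r3 m[X3→φ4] = [24, 9, 40]
r4 m[φ0→X5] = [729, 243, 486]
r4 m[φ0→X6] = [288, 48, 336]
r4 m[φ1→X6] = [240, 160, 192]
r4 m[φ1→X3] = [486, 729, 648]
r4 m[φ2→X3] = [4, 1, 5]
r4 m[φ3→X6] = [9, 8, 3]
r4 m[φ4→X3] = [8, 4, 6]
r4 m[φ5→X5] = [1, 8, 8]
r4 m[φ6→X5] = [7, 5, 6]
r4 m[X5→φ0] = [7, 40, 48]
r4 m[X5→φ5] = [5103, 1215, 2916]
r4 m[X5→φ6] = [729, 1944, 3888]
r4 m[X6→φ0] = [2160, 1280, 576]
r4 m[X6→φ1] = [2592, 384, 1008]
r4 m[X6→φ3] = [69120, 7680, 64512]
r4 m[X3→φ1] = [32, 4, 30]
r4 m[X3→φ2] = [3888, 2916, 3888]
r4 m[X3→φ4] = [1944, 729, 3240]
r5 m[φ0→X5] = [19440, 6480, 12960]
r5 m[φ0→X6] = [288, 48, 336]
r5 m[φ1→X6] = [240, 160, 192]
r5 m[φ1→X3] = [15552, 23328, 20736]
r5 m[φ2→X3] = [4, 1, 5]
r5 m[φ3→X6] = [9, 8, 3]
r5 m[φ4→X3] = [8, 4, 6]
r5 m[φ5→X5] = [1, 8, 8]
r5 m[φ6→X5] = [7, 5, 6]
r5 m[X5→φ0] = [7, 40, 48]
r5 m[X5→φ5] = [5103, 1215, 2916]
r5 m[X5→φ6] = [729, 1944, 3888]
r5 m[X6→φ0] = [2160, 1280, 576]
r5 m[X6→φ1] = [2592, 384, 1008]
r5 m[X6→φ3] = [69120, 7680, 64512]
r5 m[X3→φ1] = [32, 4, 30]
r5 m[X3→φ2] = [3888, 2916, 3888]
r5 m[X3→φ4] = [1944, 729, 3240]
r6 m[φ0→X5] = [19440, 6480, 12960]
r6 m[φ0→X6] = [288, 48, 336]
r6 m[φ1→X6] = [240, 160, 192]
r6 m[φ1→X3] = [15552, 23328, 20736]
r6 m[φ2→X3] = [4, 1, 5]
r6 m[φ3→X6] = [9, 8, 3]
r6 m[φ4→X3] = [8, 4, 6]
r6 m[φ5→X5] = [1, 8, 8]
r6 m[φ6→X5] = [7, 5, 6]
r6 m[X5→φ0] = [7, 40, 48]
r6 m[X5→φ5] = [136080, 32400, 77760]
r6 m[X5→φ6] = [19440, 51840, 103680]
r6 m[X6→φ0] = [2160, 1280, 576]
r6 m[X6→φ1] = [2592, 384, 1008]
r6 m[X6→φ3] = [69120, 7680, 64512]
r6 m[X3→φ1] = [32, 4, 30]
r6 m[X3→φ2] = [124416, 93312, 124416]
r6 m[X3→φ4] = [62208, 23328, 103680]
r7 m[φ0→X5] = [19440, 6480, 12960]
r7 m[φ0→X6] = [288, 48, 336]
r7 m[φ1→X6] = [240, 160, 192]
r7 m[φ1→X3] = [15552, 23328, 20736]
r7 m[φ2→X3] = [4, 1, 5]
r7 m[φ3→X6] = [9, 8, 3]
r7 m[φ4→X3] = [8, 4, 6]
r7 m[φ5→X5] = [1, 8, 8]
r7 m[φ6→X5] = [7, 5, 6]
r7 m[X5→φ0] = [7, 40, 48]
r7 m[X5→φ5] = [136080, 32400, 77760]
r7 m[X5→φ6] = [19440, 51840, 103680]
r7 m[X6→φ0] = [2160, 1280, 576]
r7 m[X6→φ1] = [2592, 384, 1008]
r7 m[X6→φ3] = [69120, 7680, 64512]
r7 m[X3→φ1] = [32, 4, 30]
r7 m[X3→φ2] = [124416, 93312, 124416]
r7 m[X3→φ4] = [62208, 23328, 103680]
fixed point reached at round 7
traceback from X5: (X5=2, X6=0, X3=2), score=622080

assignment: (X5=2, X6=0, X3=2); score = 622080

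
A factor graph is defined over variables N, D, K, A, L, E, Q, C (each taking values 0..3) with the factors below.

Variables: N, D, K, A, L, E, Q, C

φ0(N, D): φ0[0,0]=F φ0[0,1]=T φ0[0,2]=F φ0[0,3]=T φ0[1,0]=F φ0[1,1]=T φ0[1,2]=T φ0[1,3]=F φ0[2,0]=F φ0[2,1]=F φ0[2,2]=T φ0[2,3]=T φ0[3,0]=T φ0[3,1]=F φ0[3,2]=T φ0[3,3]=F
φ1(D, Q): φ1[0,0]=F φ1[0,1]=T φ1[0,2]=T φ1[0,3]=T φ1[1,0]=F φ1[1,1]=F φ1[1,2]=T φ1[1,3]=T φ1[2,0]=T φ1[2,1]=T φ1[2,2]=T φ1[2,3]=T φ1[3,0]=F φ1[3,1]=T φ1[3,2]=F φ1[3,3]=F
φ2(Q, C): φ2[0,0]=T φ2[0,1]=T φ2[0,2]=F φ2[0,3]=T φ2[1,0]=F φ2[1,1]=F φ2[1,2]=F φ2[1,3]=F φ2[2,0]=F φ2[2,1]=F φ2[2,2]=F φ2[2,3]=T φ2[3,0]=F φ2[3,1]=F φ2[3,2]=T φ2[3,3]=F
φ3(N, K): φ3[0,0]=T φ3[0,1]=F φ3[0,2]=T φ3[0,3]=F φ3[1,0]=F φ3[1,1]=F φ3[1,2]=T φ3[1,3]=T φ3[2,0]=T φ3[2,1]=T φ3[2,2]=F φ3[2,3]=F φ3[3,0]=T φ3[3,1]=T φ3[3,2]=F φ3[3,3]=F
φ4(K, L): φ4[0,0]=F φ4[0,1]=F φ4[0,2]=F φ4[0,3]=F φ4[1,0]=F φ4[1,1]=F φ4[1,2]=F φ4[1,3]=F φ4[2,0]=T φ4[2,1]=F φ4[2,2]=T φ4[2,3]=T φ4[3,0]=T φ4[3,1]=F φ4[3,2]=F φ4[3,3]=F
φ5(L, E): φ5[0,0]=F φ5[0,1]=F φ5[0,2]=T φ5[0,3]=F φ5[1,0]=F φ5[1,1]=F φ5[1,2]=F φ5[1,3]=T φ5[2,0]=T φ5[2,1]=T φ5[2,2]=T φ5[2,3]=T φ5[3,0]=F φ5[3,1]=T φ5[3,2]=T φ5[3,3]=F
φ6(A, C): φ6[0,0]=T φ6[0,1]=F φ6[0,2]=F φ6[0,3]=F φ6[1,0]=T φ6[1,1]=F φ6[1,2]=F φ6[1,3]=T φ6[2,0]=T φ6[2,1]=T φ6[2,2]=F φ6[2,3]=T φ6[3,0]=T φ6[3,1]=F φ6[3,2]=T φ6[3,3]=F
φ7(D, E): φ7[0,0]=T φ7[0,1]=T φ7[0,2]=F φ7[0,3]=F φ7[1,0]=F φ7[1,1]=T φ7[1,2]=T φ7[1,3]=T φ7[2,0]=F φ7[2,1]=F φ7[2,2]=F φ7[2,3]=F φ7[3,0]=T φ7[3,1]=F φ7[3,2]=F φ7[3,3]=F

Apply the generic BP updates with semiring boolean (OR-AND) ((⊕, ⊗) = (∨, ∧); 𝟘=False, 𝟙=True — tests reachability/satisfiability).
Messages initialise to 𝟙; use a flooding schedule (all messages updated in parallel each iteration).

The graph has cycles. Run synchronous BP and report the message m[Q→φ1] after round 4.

init: all messages = 𝟙 over 4 values
r1 m[φ0→N] = [T, T, T, T]
r1 m[φ0→D] = [T, T, T, T]
r1 m[φ1→D] = [T, T, T, T]
r1 m[φ1→Q] = [T, T, T, T]
r1 m[φ2→Q] = [T, F, T, T]
r1 m[φ2→C] = [T, T, T, T]
r1 m[φ3→N] = [T, T, T, T]
r1 m[φ3→K] = [T, T, T, T]
r1 m[φ4→K] = [F, F, T, T]
r1 m[φ4→L] = [T, F, T, T]
r1 m[φ5→L] = [T, T, T, T]
r1 m[φ5→E] = [T, T, T, T]
r1 m[φ6→A] = [T, T, T, T]
r1 m[φ6→C] = [T, T, T, T]
r1 m[φ7→D] = [T, T, F, T]
r1 m[φ7→E] = [T, T, T, T]
r1 m[N→φ0] = [T, T, T, T]
r1 m[N→φ3] = [T, T, T, T]
r1 m[D→φ0] = [T, T, T, T]
r1 m[D→φ1] = [T, T, T, T]
r1 m[D→φ7] = [T, T, T, T]
r1 m[K→φ3] = [T, T, T, T]
r1 m[K→φ4] = [T, T, T, T]
r1 m[A→φ6] = [T, T, T, T]
r1 m[L→φ4] = [T, T, T, T]
r1 m[L→φ5] = [T, T, T, T]
r1 m[E→φ5] = [T, T, T, T]
r1 m[E→φ7] = [T, T, T, T]
r1 m[Q→φ1] = [T, T, T, T]
r1 m[Q→φ2] = [T, T, T, T]
r1 m[C→φ2] = [T, T, T, T]
r1 m[C→φ6] = [T, T, T, T]
r2 m[φ0→N] = [T, T, T, T]
r2 m[φ0→D] = [T, T, T, T]
r2 m[φ1→D] = [T, T, T, T]
r2 m[φ1→Q] = [T, T, T, T]
r2 m[φ2→Q] = [T, F, T, T]
r2 m[φ2→C] = [T, T, T, T]
r2 m[φ3→N] = [T, T, T, T]
r2 m[φ3→K] = [T, T, T, T]
r2 m[φ4→K] = [F, F, T, T]
r2 m[φ4→L] = [T, F, T, T]
r2 m[φ5→L] = [T, T, T, T]
r2 m[φ5→E] = [T, T, T, T]
r2 m[φ6→A] = [T, T, T, T]
r2 m[φ6→C] = [T, T, T, T]
r2 m[φ7→D] = [T, T, F, T]
r2 m[φ7→E] = [T, T, T, T]
r2 m[N→φ0] = [T, T, T, T]
r2 m[N→φ3] = [T, T, T, T]
r2 m[D→φ0] = [T, T, F, T]
r2 m[D→φ1] = [T, T, F, T]
r2 m[D→φ7] = [T, T, T, T]
r2 m[K→φ3] = [F, F, T, T]
r2 m[K→φ4] = [T, T, T, T]
r2 m[A→φ6] = [T, T, T, T]
r2 m[L→φ4] = [T, T, T, T]
r2 m[L→φ5] = [T, F, T, T]
r2 m[E→φ5] = [T, T, T, T]
r2 m[E→φ7] = [T, T, T, T]
r2 m[Q→φ1] = [T, F, T, T]
r2 m[Q→φ2] = [T, T, T, T]
r2 m[C→φ2] = [T, T, T, T]
r2 m[C→φ6] = [T, T, T, T]
r3 m[φ0→N] = [T, T, T, T]
r3 m[φ0→D] = [T, T, T, T]
r3 m[φ1→D] = [T, T, T, F]
r3 m[φ1→Q] = [F, T, T, T]
r3 m[φ2→Q] = [T, F, T, T]
r3 m[φ2→C] = [T, T, T, T]
r3 m[φ3→N] = [T, T, F, F]
r3 m[φ3→K] = [T, T, T, T]
r3 m[φ4→K] = [F, F, T, T]
r3 m[φ4→L] = [T, F, T, T]
r3 m[φ5→L] = [T, T, T, T]
r3 m[φ5→E] = [T, T, T, T]
r3 m[φ6→A] = [T, T, T, T]
r3 m[φ6→C] = [T, T, T, T]
r3 m[φ7→D] = [T, T, F, T]
r3 m[φ7→E] = [T, T, T, T]
r3 m[N→φ0] = [T, T, T, T]
r3 m[N→φ3] = [T, T, T, T]
r3 m[D→φ0] = [T, T, F, T]
r3 m[D→φ1] = [T, T, F, T]
r3 m[D→φ7] = [T, T, T, T]
r3 m[K→φ3] = [F, F, T, T]
r3 m[K→φ4] = [T, T, T, T]
r3 m[A→φ6] = [T, T, T, T]
r3 m[L→φ4] = [T, T, T, T]
r3 m[L→φ5] = [T, F, T, T]
r3 m[E→φ5] = [T, T, T, T]
r3 m[E→φ7] = [T, T, T, T]
r3 m[Q→φ1] = [T, F, T, T]
r3 m[Q→φ2] = [T, T, T, T]
r3 m[C→φ2] = [T, T, T, T]
r3 m[C→φ6] = [T, T, T, T]
r4 m[φ0→N] = [T, T, T, T]
r4 m[φ0→D] = [T, T, T, T]
r4 m[φ1→D] = [T, T, T, F]
r4 m[φ1→Q] = [F, T, T, T]
r4 m[φ2→Q] = [T, F, T, T]
r4 m[φ2→C] = [T, T, T, T]
r4 m[φ3→N] = [T, T, F, F]
r4 m[φ3→K] = [T, T, T, T]
r4 m[φ4→K] = [F, F, T, T]
r4 m[φ4→L] = [T, F, T, T]
r4 m[φ5→L] = [T, T, T, T]
r4 m[φ5→E] = [T, T, T, T]
r4 m[φ6→A] = [T, T, T, T]
r4 m[φ6→C] = [T, T, T, T]
r4 m[φ7→D] = [T, T, F, T]
r4 m[φ7→E] = [T, T, T, T]
r4 m[N→φ0] = [T, T, F, F]
r4 m[N→φ3] = [T, T, T, T]
r4 m[D→φ0] = [T, T, F, F]
r4 m[D→φ1] = [T, T, F, T]
r4 m[D→φ7] = [T, T, T, F]
r4 m[K→φ3] = [F, F, T, T]
r4 m[K→φ4] = [T, T, T, T]
r4 m[A→φ6] = [T, T, T, T]
r4 m[L→φ4] = [T, T, T, T]
r4 m[L→φ5] = [T, F, T, T]
r4 m[E→φ5] = [T, T, T, T]
r4 m[E→φ7] = [T, T, T, T]
r4 m[Q→φ1] = [T, F, T, T]
r4 m[Q→φ2] = [F, T, T, T]
r4 m[C→φ2] = [T, T, T, T]
r4 m[C→φ6] = [T, T, T, T]

message @ round 4 = [T, F, T, T]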